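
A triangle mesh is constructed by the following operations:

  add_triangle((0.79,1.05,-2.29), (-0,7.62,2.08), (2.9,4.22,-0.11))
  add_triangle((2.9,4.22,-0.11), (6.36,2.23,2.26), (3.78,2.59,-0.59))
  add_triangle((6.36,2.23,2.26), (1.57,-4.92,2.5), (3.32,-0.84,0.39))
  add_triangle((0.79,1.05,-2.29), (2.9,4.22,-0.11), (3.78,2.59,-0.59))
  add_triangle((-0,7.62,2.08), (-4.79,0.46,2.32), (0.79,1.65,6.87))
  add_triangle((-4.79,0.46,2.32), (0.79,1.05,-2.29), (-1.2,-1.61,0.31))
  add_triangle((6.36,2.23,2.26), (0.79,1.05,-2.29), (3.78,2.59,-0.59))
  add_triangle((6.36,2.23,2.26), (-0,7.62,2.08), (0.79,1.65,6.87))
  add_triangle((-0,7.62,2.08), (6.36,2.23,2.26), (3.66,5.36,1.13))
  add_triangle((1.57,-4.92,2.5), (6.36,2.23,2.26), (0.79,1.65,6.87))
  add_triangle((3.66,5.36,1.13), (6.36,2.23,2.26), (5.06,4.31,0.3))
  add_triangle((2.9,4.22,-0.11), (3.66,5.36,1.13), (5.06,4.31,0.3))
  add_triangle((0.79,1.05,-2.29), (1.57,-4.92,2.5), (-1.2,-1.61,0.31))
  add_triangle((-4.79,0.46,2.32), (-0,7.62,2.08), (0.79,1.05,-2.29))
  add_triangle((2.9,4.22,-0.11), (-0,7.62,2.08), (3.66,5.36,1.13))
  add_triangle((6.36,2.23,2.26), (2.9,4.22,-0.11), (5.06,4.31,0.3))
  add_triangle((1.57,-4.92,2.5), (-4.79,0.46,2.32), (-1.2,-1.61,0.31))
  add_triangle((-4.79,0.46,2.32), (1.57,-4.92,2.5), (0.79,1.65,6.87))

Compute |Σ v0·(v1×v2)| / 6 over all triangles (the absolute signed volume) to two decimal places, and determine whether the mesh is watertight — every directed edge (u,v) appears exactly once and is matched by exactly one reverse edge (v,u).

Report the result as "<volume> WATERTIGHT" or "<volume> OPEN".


237.26 OPEN

Per-triangle v0·(v1×v2)/6:
  t1: +8.2236
  t2: +5.0351
  t3: +8.7052
  t4: +3.1578
  t5: +41.2541
  t6: +2.8708
  t7: +1.8620
  t8: +50.1957
  t9: +10.3660
  t10: +41.0359
  t11: +6.0150
  t12: +1.8805
  t13: +2.9371
  t14: +13.4726
  t15: +4.6388
  t16: -2.0208
  t17: +5.5232
  t18: +32.1062
Σ = +237.2589 → |volume| = 237.26

Directed edges: 54 total; 4 unmatched, e.g. (1.57,-4.92,2.5)→(3.32,-0.84,0.39) → open.


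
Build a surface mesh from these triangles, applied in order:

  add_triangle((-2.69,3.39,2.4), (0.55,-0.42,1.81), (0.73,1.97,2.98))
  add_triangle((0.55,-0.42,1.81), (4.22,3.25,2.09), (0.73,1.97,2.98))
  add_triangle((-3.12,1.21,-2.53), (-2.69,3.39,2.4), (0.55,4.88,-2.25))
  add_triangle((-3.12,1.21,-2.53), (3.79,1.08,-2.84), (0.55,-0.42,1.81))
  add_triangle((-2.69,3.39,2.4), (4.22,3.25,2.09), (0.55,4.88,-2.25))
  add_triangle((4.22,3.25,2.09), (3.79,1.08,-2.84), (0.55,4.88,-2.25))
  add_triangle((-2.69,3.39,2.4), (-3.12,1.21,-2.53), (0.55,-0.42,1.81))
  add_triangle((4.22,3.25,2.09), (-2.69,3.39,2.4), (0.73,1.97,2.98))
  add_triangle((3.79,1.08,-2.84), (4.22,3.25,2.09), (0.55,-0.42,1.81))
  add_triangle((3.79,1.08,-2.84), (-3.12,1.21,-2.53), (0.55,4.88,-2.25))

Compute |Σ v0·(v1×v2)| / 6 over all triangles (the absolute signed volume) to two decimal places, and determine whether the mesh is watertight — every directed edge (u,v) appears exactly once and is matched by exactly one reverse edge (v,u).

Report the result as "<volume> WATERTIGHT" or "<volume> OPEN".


Per-triangle v0·(v1×v2)/6:
  t1: +2.5363
  t2: +3.0760
  t3: +15.4237
  t4: -1.1730
  t5: +21.3877
  t6: +18.0471
  t7: +2.1569
  t8: +6.3630
  t9: +4.7873
  t10: +12.0868
Σ = +84.6918 → |volume| = 84.69

Directed edges: 30 total, each appears once with its reverse present → watertight.

84.69 WATERTIGHT


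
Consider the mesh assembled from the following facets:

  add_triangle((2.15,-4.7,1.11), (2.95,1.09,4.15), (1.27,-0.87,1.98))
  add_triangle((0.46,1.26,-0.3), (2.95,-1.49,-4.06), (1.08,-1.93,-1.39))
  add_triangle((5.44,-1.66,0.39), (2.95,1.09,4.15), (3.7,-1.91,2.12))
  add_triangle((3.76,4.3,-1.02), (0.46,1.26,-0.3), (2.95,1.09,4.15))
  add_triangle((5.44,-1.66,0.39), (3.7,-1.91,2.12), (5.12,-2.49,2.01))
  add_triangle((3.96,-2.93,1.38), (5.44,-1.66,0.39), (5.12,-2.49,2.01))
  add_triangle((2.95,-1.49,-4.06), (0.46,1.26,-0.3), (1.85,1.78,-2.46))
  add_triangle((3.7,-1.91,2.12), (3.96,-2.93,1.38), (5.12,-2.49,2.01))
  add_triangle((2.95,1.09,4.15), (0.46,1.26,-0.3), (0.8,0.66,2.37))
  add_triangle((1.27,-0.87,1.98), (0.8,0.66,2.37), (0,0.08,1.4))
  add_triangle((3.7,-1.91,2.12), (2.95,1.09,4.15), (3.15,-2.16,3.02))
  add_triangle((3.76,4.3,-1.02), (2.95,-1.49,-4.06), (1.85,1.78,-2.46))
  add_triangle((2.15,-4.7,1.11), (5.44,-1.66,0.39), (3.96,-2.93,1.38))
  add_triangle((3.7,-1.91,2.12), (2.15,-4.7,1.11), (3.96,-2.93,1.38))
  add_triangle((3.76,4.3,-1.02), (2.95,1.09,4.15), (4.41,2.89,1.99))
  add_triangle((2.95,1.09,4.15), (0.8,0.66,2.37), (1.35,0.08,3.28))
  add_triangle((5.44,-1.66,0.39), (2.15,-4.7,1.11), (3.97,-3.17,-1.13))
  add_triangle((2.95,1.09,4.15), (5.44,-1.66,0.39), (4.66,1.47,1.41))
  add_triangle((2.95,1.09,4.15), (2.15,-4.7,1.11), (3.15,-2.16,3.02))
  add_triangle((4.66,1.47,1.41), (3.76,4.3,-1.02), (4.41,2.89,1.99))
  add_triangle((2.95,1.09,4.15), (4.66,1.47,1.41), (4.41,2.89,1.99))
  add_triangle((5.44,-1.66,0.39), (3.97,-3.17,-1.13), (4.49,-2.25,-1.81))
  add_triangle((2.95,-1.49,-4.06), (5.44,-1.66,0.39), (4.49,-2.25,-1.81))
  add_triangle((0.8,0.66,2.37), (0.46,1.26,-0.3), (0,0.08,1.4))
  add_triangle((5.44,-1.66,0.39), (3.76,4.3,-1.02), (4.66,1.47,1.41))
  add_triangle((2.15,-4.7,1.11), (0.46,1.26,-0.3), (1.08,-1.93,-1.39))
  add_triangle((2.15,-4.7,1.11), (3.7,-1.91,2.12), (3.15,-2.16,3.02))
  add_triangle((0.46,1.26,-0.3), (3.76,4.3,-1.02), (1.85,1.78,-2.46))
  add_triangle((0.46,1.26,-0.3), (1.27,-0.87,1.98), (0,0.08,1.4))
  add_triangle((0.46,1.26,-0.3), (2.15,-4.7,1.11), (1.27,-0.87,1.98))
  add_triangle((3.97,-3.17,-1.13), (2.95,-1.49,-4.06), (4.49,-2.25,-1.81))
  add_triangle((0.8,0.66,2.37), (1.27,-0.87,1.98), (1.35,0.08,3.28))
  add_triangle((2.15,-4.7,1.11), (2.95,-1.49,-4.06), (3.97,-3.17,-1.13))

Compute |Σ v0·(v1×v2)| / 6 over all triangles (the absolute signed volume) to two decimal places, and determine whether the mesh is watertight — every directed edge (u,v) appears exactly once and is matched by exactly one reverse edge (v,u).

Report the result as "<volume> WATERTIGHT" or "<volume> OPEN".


73.83 OPEN

Per-triangle v0·(v1×v2)/6:
  t1: +1.7831
  t2: -0.2974
  t3: +6.1355
  t4: +2.0260
  t5: +0.3967
  t6: +1.6426
  t7: -0.3814
  t8: +0.5884
  t9: +0.8367
  t10: +0.3390
  t11: +2.7678
  t12: +5.2825
  t13: +2.5268
  t14: +1.9015
  t15: +2.1201
  t16: +0.5037
  t17: +6.8841
  t18: +8.3856
  t19: +0.6838
  t20: +4.0974
  t21: +3.7108
  t22: +2.6572
  t23: +2.2676
  t24: +0.1821
  t25: +8.6952
  t26: -1.4981
  t27: +2.7303
  t28: +0.9375
  t29: -0.4840
  t30: -1.4423
  t31: +2.5404
  t32: -0.0617
  t33: +5.3705
Σ = +73.8279 → |volume| = 73.83

Directed edges: 99 total; 9 unmatched, e.g. (2.95,1.09,4.15)→(1.27,-0.87,1.98) → open.


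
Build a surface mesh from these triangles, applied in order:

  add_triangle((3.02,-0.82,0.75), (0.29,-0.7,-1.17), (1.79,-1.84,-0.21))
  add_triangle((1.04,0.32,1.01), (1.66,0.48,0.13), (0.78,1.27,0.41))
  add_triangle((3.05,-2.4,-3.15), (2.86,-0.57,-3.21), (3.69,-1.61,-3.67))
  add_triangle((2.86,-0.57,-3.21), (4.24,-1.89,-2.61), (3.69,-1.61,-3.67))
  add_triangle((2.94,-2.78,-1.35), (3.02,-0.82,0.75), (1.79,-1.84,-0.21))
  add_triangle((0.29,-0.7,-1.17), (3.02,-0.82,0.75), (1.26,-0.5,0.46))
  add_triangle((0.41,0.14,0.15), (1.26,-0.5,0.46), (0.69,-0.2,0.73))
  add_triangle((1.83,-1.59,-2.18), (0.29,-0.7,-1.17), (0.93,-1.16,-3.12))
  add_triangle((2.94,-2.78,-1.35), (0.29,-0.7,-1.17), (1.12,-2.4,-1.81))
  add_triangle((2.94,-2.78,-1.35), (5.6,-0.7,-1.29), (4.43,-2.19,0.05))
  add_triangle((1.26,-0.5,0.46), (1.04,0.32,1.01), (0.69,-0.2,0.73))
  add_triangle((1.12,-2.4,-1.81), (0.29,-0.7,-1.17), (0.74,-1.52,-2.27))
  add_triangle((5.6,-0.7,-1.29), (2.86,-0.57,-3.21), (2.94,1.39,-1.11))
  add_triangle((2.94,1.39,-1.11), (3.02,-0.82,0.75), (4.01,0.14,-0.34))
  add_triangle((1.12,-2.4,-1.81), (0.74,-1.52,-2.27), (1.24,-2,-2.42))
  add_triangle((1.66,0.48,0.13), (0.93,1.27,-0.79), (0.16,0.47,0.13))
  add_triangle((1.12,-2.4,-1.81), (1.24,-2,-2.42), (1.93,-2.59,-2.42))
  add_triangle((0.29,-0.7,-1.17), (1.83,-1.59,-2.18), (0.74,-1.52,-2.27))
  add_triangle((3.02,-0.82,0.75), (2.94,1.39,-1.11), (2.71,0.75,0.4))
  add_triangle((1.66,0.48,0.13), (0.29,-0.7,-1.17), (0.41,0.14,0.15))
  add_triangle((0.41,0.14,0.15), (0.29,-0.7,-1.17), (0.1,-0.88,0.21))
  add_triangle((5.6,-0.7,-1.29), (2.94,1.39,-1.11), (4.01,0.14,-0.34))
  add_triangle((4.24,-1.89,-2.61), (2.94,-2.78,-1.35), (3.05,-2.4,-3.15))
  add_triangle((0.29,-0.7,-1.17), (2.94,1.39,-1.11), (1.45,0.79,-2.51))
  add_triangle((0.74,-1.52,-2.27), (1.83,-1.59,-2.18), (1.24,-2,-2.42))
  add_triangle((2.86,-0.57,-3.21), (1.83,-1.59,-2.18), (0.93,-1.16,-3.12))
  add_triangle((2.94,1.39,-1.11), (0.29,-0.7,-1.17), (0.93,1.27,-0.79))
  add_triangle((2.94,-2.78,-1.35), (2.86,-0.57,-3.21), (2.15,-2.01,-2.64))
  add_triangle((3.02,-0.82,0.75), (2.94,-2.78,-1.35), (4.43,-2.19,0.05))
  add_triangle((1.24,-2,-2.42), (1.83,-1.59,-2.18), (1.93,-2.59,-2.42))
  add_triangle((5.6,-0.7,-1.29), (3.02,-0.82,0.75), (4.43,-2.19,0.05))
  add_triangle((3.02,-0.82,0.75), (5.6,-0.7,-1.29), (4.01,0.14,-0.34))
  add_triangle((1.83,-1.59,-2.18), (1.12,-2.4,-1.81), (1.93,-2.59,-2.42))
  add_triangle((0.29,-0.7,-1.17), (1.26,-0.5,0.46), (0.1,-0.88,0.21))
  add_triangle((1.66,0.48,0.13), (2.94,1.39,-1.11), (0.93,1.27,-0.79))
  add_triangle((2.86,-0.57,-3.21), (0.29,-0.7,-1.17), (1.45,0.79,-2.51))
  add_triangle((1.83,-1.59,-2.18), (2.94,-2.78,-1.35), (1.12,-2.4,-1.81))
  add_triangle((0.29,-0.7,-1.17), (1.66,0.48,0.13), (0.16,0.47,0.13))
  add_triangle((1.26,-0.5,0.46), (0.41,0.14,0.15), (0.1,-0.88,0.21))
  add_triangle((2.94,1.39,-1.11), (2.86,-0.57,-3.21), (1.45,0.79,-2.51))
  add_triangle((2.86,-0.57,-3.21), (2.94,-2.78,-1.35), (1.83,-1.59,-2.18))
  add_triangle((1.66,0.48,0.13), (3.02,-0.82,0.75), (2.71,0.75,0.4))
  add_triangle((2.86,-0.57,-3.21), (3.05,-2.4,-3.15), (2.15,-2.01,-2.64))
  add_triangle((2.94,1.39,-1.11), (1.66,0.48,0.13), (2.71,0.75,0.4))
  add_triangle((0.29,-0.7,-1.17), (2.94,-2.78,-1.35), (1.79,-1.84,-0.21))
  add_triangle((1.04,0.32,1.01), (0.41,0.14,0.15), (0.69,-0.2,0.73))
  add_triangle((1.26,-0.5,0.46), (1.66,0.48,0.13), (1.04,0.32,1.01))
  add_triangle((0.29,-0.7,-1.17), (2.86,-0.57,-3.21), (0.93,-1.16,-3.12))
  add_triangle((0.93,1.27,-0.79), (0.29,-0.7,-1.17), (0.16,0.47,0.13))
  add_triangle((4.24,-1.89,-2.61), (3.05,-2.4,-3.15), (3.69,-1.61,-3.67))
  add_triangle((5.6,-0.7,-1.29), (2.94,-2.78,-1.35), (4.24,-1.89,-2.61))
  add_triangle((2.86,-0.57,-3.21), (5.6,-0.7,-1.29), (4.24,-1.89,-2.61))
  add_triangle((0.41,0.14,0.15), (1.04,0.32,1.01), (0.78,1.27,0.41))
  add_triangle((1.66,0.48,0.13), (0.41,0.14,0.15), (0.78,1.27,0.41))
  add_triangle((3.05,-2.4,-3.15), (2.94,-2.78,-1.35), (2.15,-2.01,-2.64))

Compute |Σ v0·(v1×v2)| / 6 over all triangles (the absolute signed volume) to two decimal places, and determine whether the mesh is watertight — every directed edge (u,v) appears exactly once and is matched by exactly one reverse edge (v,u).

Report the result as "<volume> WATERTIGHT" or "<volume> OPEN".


28.91 OPEN

Per-triangle v0·(v1×v2)/6:
  t1: -0.6418
  t2: +0.2665
  t3: +0.2889
  t4: +0.6609
  t5: +0.7647
  t6: +0.1447
  t7: -0.0304
  t8: +0.1864
  t9: -0.4109
  t10: +3.4378
  t11: +0.0638
  t12: +0.0244
  t13: +4.2706
  t14: +0.3332
  t15: +0.1267
  t16: +0.1337
  t17: +0.2058
  t18: +0.0308
  t19: +1.0755
  t20: -0.0185
  t21: -0.0892
  t22: +1.2165
  t23: +1.6595
  t24: -0.8593
  t25: +0.1385
  t26: +1.1540
  t27: +0.6115
  t28: -1.7071
  t29: +0.0140
  t30: +0.2286
  t31: +1.7657
  t32: +1.1063
  t33: -0.0799
  t34: +0.2465
  t35: +0.2423
  t36: +0.7045
  t37: +0.9694
  t38: -0.1144
  t39: +0.0111
  t40: +1.9575
  t41: +1.2706
  t42: -0.0832
  t43: +0.3998
  t44: -0.0156
  t45: +0.2026
  t46: -0.0176
  t47: +0.2240
  t48: -0.2432
  t49: -0.0092
  t50: +1.0596
  t51: +2.8237
  t52: +2.9144
  t53: -0.0435
  t54: -0.0320
  t55: +0.3723
Σ = +28.9115 → |volume| = 28.91

Directed edges: 165 total; 3 unmatched, e.g. (3.02,-0.82,0.75)→(1.26,-0.5,0.46) → open.


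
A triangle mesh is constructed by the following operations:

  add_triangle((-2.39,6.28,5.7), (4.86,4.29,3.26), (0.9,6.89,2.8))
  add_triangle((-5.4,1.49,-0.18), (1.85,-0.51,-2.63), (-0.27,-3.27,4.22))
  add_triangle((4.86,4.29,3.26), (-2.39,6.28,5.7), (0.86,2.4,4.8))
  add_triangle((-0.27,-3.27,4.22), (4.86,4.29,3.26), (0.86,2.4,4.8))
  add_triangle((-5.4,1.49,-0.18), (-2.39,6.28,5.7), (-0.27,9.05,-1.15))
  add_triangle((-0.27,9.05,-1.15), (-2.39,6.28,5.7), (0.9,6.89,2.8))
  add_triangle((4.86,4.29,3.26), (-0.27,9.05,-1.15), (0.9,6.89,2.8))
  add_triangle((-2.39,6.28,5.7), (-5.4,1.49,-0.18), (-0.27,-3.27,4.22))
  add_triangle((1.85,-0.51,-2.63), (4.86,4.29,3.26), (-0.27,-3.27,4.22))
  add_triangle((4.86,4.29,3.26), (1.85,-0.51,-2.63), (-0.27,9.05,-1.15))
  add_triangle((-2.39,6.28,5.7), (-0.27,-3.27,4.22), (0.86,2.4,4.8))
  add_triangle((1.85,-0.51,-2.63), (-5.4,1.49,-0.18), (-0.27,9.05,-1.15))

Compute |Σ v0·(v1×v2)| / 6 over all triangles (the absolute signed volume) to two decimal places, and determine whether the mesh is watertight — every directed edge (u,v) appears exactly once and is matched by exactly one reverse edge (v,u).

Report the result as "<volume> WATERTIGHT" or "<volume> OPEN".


287.24 WATERTIGHT

Per-triangle v0·(v1×v2)/6:
  t1: +21.1334
  t2: +8.1003
  t3: +18.9923
  t4: +16.2200
  t5: +52.4596
  t6: +23.0470
  t7: +21.3077
  t8: +38.7894
  t9: +17.1454
  t10: +30.8051
  t11: +17.4976
  t12: +21.7427
Σ = +287.2405 → |volume| = 287.24

Directed edges: 36 total, each appears once with its reverse present → watertight.


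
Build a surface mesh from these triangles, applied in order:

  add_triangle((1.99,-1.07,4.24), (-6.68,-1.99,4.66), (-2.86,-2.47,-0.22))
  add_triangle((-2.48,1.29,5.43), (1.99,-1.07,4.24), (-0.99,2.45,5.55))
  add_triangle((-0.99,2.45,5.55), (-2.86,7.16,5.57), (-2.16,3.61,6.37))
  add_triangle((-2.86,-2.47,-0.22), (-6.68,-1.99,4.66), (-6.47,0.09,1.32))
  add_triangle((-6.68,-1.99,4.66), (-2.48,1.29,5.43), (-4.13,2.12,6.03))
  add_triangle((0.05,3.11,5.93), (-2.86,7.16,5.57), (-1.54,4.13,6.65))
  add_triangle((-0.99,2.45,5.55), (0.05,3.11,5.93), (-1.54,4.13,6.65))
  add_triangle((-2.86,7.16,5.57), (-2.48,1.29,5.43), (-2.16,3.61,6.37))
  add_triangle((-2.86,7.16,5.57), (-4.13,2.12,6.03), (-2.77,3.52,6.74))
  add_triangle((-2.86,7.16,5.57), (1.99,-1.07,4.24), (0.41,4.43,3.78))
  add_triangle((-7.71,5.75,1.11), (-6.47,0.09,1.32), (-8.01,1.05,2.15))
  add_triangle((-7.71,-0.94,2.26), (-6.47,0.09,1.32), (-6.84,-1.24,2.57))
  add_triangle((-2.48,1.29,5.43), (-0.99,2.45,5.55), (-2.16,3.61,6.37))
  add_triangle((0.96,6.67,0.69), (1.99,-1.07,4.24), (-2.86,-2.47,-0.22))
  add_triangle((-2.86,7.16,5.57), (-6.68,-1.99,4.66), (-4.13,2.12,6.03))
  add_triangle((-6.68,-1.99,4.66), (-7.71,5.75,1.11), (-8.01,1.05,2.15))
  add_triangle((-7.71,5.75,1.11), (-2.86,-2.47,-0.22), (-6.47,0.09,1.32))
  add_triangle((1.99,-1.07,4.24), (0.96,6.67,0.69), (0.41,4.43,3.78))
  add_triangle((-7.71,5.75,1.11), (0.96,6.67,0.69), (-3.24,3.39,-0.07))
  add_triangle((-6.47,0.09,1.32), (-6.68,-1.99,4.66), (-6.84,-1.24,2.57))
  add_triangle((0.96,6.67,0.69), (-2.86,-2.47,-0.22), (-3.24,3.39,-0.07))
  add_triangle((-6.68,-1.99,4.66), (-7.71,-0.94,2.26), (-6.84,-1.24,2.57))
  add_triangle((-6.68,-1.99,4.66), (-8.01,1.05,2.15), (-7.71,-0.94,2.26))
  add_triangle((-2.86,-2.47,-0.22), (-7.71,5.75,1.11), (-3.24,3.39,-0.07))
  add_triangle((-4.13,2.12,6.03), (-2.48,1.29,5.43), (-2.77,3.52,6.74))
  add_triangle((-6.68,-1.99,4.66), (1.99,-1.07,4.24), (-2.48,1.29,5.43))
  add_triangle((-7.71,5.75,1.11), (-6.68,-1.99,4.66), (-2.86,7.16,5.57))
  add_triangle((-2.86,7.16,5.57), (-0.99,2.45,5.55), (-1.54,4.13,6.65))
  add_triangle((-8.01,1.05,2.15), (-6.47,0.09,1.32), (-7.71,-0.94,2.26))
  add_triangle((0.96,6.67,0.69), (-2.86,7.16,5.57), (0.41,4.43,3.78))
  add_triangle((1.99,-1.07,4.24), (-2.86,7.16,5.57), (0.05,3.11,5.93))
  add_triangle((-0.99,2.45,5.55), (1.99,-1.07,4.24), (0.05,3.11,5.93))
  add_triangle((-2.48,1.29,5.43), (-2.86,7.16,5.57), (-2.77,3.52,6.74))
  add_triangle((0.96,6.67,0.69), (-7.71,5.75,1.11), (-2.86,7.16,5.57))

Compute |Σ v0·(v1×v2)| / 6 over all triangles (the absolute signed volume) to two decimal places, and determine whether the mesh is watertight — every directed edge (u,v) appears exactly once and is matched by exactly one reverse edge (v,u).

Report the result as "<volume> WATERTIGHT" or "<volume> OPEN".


Per-triangle v0·(v1×v2)/6:
  t1: +14.2394
  t2: +6.9249
  t3: +3.0740
  t4: +10.7281
  t5: +6.6885
  t6: +4.8409
  t7: +1.3850
  t8: +4.5578
  t9: +8.5478
  t10: +12.5704
  t11: +3.6072
  t12: -0.3372
  t13: +2.1640
  t14: -12.1977
  t15: +14.7539
  t16: +14.4688
  t17: +6.1421
  t18: +9.0178
  t19: +6.1277
  t20: -2.1090
  t21: -1.3185
  t22: +0.5563
  t23: +6.7372
  t24: +3.9635
  t25: +2.5812
  t26: +19.5623
  t27: +70.1019
  t28: +0.5236
  t29: +1.2778
  t30: +13.1445
  t31: -1.2759
  t32: +4.2649
  t33: -2.1774
  t34: +43.6066
Σ = +276.7425 → |volume| = 276.74

Directed edges: 102 total, each appears once with its reverse present → watertight.

276.74 WATERTIGHT


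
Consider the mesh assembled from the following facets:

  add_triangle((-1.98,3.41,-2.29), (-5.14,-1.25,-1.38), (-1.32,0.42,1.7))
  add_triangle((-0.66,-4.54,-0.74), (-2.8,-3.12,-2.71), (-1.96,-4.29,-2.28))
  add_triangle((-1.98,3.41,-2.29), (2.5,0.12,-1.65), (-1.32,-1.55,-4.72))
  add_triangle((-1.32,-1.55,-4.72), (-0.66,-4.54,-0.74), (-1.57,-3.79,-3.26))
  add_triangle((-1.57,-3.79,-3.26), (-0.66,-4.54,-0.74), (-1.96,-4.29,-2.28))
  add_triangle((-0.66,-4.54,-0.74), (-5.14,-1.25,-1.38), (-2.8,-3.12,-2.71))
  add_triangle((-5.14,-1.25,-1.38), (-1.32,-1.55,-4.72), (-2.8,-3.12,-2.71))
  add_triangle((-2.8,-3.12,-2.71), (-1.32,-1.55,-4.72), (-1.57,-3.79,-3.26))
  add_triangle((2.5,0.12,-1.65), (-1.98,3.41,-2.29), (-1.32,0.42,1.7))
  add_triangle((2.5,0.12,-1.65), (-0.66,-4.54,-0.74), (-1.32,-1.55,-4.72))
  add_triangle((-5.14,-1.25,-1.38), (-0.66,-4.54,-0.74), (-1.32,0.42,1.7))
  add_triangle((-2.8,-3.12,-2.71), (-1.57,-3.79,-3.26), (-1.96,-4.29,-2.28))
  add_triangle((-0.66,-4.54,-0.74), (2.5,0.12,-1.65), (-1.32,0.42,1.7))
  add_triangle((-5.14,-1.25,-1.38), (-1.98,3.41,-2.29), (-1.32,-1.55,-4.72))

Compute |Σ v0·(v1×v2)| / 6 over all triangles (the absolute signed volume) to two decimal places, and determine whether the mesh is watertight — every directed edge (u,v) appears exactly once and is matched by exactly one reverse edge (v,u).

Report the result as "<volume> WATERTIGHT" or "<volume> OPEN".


76.22 WATERTIGHT

Per-triangle v0·(v1×v2)/6:
  t1: +7.9650
  t2: +0.5805
  t3: +10.3936
  t4: +1.2561
  t5: +1.4529
  t6: +6.1709
  t7: +7.0601
  t8: +3.2138
  t9: +1.9348
  t10: +9.7747
  t11: +7.3504
  t12: +1.3458
  t13: +1.3201
  t14: +16.4051
Σ = +76.2237 → |volume| = 76.22

Directed edges: 42 total, each appears once with its reverse present → watertight.


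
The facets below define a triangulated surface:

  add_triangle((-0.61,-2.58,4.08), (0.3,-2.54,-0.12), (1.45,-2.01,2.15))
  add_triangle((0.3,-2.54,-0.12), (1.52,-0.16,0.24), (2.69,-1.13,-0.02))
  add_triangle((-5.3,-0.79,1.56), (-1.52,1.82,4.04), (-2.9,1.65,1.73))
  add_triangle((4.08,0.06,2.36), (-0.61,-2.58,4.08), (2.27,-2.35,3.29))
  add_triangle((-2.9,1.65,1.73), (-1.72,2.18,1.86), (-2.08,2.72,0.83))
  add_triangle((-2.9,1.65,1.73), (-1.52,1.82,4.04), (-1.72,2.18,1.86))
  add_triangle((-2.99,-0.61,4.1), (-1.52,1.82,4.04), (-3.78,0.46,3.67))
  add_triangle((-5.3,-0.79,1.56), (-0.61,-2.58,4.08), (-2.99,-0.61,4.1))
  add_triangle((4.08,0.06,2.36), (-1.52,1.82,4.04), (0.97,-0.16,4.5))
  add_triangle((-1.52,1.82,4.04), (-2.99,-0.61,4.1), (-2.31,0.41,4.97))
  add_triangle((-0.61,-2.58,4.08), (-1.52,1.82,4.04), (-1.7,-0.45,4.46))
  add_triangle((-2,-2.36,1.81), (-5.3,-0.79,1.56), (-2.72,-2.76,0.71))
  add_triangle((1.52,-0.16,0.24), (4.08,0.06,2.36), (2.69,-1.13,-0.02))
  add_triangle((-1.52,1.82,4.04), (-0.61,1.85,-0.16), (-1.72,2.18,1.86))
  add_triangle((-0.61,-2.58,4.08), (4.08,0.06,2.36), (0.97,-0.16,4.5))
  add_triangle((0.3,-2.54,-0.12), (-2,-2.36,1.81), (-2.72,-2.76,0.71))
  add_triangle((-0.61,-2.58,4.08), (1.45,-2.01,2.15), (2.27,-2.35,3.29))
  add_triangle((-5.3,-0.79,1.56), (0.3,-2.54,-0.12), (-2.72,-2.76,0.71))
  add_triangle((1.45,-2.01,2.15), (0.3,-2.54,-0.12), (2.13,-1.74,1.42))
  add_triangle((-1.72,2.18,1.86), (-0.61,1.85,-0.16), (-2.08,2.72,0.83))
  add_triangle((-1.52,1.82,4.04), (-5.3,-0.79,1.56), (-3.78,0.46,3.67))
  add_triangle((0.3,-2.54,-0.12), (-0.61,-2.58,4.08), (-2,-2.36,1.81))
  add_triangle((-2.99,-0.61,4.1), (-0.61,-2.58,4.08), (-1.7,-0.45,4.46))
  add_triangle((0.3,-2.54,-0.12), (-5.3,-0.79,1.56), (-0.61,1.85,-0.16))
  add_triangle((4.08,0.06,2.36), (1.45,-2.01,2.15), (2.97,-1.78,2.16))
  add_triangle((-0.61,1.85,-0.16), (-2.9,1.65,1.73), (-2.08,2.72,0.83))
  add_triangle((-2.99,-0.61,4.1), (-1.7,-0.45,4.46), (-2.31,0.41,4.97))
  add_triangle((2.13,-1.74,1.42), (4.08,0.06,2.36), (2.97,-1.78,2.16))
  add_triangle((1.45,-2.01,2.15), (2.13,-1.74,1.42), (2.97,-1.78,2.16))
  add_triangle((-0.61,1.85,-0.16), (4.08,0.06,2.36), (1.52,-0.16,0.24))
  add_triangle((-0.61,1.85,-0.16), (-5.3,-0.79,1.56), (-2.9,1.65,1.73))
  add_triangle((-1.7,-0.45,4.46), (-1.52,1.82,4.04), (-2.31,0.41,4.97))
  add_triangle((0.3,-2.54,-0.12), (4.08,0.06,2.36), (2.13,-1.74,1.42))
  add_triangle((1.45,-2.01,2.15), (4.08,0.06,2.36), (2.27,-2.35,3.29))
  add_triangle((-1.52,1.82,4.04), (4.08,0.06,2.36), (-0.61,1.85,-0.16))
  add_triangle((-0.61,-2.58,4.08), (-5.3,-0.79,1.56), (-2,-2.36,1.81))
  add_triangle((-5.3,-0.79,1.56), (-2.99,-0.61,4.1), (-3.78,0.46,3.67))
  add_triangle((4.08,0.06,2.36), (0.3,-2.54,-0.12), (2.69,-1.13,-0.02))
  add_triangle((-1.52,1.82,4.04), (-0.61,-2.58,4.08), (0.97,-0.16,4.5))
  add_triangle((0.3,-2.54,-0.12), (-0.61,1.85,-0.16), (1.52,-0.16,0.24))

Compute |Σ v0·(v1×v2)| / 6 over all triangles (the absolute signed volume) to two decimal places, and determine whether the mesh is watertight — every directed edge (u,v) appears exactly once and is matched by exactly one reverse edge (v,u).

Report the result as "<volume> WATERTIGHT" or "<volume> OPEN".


Per-triangle v0·(v1×v2)/6:
  t1: +3.0263
  t2: -0.2467
  t3: +5.0236
  t4: +3.7280
  t5: +0.8579
  t6: +1.4344
  t7: +2.8062
  t8: +6.5134
  t9: +5.5176
  t10: +1.0544
  t11: +1.5971
  t12: +2.7052
  t13: +0.3129
  t14: +0.7147
  t15: +6.3611
  t16: +1.6670
  t17: +0.8969
  t18: -0.1409
  t19: +1.0578
  t20: +0.4185
  t21: +1.3754
  t22: +3.3094
  t23: +2.4383
  t24: +0.8296
  t25: +1.0155
  t26: +0.0906
  t27: +1.0276
  t28: +0.2994
  t29: +0.3242
  t30: +0.7841
  t31: +2.1271
  t32: +0.7017
  t33: +0.6787
  t34: +0.6056
  t35: +5.9768
  t36: +4.4187
  t37: +3.2821
  t38: +2.4933
  t39: +6.5597
  t40: +0.1162
Σ = +83.7597 → |volume| = 83.76

Directed edges: 120 total, each appears once with its reverse present → watertight.

83.76 WATERTIGHT


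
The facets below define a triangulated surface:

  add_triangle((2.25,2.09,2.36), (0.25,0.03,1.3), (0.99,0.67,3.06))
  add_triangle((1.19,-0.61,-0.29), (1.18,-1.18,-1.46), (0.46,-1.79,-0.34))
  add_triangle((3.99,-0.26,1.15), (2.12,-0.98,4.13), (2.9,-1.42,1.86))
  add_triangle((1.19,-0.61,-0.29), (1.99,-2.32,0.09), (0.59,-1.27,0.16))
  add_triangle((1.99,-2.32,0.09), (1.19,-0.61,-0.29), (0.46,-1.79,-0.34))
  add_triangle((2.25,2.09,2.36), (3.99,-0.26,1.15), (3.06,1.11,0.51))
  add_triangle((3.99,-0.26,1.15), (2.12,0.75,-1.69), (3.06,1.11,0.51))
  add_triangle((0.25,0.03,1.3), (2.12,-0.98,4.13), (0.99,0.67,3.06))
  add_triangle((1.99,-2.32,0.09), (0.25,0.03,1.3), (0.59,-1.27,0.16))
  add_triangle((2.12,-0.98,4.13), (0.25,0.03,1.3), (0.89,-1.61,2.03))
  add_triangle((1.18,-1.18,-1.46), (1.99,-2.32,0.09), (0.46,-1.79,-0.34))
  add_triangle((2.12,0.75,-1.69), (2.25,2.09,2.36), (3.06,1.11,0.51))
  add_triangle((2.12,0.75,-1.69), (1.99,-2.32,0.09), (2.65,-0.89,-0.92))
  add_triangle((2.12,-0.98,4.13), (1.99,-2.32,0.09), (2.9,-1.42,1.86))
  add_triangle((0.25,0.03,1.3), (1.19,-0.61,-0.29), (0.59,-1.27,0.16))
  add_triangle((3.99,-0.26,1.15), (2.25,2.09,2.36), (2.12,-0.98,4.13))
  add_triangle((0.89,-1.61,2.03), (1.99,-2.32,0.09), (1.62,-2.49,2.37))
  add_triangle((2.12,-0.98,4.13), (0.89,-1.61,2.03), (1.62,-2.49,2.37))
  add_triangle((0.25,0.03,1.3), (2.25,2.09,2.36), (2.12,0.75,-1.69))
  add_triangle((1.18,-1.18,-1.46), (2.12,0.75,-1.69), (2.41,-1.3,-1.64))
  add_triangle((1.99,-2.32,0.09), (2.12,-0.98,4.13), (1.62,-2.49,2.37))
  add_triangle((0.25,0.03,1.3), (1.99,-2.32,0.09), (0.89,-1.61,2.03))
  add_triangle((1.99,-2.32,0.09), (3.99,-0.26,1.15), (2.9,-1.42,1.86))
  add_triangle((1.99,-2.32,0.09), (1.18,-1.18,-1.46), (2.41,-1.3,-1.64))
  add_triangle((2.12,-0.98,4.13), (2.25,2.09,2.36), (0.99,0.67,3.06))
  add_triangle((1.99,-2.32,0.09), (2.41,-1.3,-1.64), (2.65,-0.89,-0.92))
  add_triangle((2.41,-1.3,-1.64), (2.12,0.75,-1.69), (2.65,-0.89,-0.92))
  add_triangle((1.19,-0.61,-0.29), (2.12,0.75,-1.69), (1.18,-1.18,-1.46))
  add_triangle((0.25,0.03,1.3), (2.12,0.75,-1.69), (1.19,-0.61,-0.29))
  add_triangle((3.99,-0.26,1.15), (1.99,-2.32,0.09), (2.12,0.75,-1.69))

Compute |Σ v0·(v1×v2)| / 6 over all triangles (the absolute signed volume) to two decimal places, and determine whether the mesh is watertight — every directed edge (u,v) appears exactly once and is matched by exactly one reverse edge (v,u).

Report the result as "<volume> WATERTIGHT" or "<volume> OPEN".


26.32 WATERTIGHT

Per-triangle v0·(v1×v2)/6:
  t1: -0.0562
  t2: -0.3354
  t3: +2.3074
  t4: +0.0320
  t5: -0.2360
  t6: +2.0435
  t7: +1.7839
  t8: +0.2657
  t9: +0.2630
  t10: +0.3595
  t11: +0.6527
  t12: +1.3082
  t13: -0.1917
  t14: +1.7684
  t15: -0.2707
  t16: +6.1921
  t17: +0.0392
  t18: +0.5151
  t19: -0.7713
  t20: +0.5537
  t21: +1.9408
  t22: -0.4568
  t23: +1.8876
  t24: +0.6442
  t25: +2.0574
  t26: +0.7552
  t27: +0.7254
  t28: -0.5609
  t29: -0.5326
  t30: +3.6372
Σ = +26.3208 → |volume| = 26.32

Directed edges: 90 total, each appears once with its reverse present → watertight.


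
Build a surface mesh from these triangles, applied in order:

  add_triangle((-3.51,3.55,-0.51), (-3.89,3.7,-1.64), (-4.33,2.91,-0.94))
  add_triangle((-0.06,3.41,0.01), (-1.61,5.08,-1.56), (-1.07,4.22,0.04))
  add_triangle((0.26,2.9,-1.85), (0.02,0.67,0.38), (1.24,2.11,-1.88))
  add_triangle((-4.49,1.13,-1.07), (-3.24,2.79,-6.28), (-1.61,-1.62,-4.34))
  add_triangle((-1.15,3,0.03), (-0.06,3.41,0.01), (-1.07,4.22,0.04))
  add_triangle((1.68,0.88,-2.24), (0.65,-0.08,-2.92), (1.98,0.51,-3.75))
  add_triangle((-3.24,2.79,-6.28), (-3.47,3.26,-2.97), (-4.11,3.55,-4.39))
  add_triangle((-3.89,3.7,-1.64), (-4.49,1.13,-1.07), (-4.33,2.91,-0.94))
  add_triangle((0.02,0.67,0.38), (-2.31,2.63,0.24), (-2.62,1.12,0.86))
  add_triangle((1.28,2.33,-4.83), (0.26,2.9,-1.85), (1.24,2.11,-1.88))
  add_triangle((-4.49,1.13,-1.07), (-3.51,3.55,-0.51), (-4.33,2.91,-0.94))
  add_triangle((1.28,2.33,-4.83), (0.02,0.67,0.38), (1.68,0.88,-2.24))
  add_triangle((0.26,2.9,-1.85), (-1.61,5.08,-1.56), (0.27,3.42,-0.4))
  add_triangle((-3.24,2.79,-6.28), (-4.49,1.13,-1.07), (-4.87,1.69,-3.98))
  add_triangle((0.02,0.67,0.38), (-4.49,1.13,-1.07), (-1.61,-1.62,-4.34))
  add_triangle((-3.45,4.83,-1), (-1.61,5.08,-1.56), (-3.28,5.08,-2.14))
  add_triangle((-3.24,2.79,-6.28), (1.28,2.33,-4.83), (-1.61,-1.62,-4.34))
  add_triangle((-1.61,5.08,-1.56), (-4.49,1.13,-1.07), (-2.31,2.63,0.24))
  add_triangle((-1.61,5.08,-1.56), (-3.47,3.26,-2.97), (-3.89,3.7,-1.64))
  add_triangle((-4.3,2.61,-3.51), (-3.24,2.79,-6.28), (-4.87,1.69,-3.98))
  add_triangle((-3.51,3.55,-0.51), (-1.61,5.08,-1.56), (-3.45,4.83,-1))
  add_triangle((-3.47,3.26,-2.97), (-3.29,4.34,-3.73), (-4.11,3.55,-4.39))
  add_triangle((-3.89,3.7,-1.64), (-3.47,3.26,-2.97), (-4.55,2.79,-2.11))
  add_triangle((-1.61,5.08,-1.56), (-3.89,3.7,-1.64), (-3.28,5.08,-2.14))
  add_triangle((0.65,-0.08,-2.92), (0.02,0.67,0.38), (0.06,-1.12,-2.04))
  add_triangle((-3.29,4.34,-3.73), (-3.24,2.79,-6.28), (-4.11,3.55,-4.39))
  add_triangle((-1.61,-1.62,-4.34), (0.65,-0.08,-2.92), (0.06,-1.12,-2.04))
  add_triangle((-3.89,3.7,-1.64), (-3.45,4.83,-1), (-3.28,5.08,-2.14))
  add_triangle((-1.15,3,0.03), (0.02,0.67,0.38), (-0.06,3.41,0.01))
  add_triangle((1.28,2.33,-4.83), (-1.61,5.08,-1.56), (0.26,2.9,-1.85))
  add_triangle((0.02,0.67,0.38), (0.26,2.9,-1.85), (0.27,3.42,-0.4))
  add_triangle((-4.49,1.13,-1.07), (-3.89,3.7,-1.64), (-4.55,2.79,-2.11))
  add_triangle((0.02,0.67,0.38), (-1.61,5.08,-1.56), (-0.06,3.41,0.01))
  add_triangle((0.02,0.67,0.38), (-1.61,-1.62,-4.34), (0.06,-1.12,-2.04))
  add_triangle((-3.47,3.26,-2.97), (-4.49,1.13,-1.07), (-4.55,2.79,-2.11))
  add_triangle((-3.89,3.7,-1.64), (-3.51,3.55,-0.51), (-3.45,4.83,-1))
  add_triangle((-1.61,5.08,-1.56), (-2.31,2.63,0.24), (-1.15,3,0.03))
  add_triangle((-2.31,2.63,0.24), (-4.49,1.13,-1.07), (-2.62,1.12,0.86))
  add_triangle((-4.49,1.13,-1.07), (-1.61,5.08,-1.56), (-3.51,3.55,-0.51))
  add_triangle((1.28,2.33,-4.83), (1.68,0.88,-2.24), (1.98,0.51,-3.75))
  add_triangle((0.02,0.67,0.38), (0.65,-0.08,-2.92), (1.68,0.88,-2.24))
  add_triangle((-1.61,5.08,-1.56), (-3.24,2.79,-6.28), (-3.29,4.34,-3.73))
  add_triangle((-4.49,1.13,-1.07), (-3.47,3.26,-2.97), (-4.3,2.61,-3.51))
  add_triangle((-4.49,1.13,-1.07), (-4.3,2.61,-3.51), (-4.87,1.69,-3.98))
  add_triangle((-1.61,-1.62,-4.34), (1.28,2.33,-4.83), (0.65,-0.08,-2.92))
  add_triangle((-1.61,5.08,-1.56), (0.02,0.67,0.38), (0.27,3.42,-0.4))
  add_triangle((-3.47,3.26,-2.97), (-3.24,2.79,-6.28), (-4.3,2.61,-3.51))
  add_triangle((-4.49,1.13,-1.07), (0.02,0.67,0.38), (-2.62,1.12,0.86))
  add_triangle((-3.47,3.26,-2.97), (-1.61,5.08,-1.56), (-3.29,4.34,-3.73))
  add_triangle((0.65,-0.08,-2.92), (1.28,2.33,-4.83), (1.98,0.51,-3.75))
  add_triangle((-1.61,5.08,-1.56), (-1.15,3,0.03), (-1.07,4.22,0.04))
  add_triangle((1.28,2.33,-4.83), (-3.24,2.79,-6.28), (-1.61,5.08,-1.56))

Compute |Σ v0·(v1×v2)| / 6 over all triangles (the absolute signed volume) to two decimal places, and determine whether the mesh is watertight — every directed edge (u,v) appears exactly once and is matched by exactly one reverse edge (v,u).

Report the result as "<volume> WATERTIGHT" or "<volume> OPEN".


Per-triangle v0·(v1×v2)/6:
  t1: +0.8812
  t2: +0.9151
  t3: +0.3997
  t4: +14.1934
  t5: -0.0052
  t6: -0.1724
  t7: -0.5032
  t8: +1.1583
  t9: +0.4308
  t10: +1.4218
  t11: +0.2614
  t12: +0.7657
  t13: +1.7489
  t14: -2.2522
  t15: -1.4299
  t16: +1.6257
  t17: +14.1290
  t18: +4.5688
  t19: +3.4905
  t20: +3.3010
  t21: -0.0330
  t22: +0.7946
  t23: +1.4975
  t24: -0.6221
  t25: -0.0723
  t26: +2.8947
  t27: +1.0462
  t28: +1.3378
  t29: +0.2361
  t30: +2.4678
  t31: -0.0202
  t32: +1.2109
  t33: -0.2983
  t34: -0.2807
  t35: +0.8060
  t36: +0.9113
  t37: +1.0125
  t38: +2.0031
  t39: -3.4895
  t40: +0.9768
  t41: -0.3313
  t42: +4.0094
  t43: +1.9886
  t44: +2.3599
  t45: +2.9374
  t46: +0.5435
  t47: +2.9248
  t48: -0.6205
  t49: +1.7544
  t50: +1.3113
  t51: +0.4407
  t52: +17.4746
Σ = +92.1007 → |volume| = 92.10

Directed edges: 156 total; 6 unmatched, e.g. (0.02,0.67,0.38)→(1.24,2.11,-1.88) → open.

92.10 OPEN


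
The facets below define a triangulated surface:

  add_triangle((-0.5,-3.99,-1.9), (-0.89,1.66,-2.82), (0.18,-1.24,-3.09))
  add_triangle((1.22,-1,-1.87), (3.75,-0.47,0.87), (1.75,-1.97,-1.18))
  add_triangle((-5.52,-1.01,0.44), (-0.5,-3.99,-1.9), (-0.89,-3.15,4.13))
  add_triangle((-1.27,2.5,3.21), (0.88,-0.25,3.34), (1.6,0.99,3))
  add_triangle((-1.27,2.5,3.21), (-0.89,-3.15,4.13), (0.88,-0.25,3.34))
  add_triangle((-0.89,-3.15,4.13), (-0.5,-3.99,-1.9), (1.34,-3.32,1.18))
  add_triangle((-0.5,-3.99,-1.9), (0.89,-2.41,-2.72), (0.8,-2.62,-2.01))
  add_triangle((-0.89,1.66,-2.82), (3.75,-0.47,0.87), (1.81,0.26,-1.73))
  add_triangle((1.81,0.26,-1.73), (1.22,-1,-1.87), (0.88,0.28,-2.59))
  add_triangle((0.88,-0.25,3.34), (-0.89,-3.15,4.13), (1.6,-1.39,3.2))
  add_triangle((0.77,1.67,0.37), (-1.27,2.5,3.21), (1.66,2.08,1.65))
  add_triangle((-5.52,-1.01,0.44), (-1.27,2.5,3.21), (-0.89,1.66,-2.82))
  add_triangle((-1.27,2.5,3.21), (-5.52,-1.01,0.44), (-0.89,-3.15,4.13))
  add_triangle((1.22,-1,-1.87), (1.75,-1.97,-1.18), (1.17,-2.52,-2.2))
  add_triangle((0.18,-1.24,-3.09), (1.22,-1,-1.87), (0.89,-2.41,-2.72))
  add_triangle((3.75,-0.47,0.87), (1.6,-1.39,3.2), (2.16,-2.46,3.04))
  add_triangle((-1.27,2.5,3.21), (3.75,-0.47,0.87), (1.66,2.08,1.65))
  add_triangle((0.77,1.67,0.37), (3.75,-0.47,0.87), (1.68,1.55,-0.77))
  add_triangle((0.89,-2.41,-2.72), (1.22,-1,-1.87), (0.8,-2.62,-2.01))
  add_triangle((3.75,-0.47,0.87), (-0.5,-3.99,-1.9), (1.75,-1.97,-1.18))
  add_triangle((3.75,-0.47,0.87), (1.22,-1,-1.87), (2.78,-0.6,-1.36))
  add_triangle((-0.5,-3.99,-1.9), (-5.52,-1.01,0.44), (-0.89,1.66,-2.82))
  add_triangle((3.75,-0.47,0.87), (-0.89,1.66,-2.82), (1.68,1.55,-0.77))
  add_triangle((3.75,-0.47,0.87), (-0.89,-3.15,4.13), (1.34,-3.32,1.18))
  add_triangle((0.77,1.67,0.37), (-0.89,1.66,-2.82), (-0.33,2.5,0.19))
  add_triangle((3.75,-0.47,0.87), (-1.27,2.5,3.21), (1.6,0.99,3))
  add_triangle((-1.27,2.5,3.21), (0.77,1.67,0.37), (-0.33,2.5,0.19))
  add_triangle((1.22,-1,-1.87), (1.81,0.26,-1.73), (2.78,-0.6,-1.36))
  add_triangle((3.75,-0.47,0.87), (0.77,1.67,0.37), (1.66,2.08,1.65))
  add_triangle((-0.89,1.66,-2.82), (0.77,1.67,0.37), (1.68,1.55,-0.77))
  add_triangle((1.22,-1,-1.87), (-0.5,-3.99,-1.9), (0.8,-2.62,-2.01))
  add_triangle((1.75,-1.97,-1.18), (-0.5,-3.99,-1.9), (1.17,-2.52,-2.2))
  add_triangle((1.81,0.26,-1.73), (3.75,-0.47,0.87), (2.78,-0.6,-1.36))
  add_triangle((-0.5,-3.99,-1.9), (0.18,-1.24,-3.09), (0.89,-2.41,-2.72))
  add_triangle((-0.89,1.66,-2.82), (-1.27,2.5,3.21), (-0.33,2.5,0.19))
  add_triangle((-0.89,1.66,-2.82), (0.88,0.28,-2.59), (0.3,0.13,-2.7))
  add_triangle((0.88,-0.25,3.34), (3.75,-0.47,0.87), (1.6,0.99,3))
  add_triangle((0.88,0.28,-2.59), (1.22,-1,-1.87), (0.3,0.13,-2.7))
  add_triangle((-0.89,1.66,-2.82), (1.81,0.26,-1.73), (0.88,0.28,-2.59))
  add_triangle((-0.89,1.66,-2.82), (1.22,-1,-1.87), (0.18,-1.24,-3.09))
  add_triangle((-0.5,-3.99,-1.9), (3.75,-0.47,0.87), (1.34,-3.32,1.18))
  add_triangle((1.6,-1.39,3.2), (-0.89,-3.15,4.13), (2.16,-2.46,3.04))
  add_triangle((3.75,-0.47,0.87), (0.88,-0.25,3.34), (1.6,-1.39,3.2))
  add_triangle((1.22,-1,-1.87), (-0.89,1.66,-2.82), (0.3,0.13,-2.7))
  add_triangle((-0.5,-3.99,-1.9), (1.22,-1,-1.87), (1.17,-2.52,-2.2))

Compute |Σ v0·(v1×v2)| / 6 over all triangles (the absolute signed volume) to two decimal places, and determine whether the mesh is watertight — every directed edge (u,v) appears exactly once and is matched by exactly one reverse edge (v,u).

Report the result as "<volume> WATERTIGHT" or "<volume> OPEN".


Per-triangle v0·(v1×v2)/6:
  t1: +2.6304
  t2: +1.5161
  t3: +19.8894
  t4: +2.6654
  t5: +6.3634
  t6: +7.4838
  t7: +0.5755
  t8: +1.2854
  t9: +0.6527
  t10: +2.4638
  t11: +1.3201
  t12: +12.4807
  t13: +18.7471
  t14: +0.5211
  t15: +0.6604
  t16: +1.9832
  t17: +3.1612
  t18: +1.4910
  t19: +0.2737
  t20: +2.0652
  t21: +0.7230
  t22: +13.6219
  t23: +1.7534
  t24: +6.7713
  t25: +1.1479
  t26: +1.2382
  t27: +1.3415
  t28: +0.6721
  t29: +1.1229
  t30: +1.3695
  t31: -0.3638
  t32: +1.0889
  t33: +0.9481
  t34: +1.6306
  t35: +1.9981
  t36: +0.4903
  t37: +2.5629
  t38: +0.3612
  t39: +0.7732
  t40: +1.4619
  t41: +5.7159
  t42: +2.2587
  t43: +2.0842
  t44: -0.1040
  t45: +0.4825
Σ = +139.3801 → |volume| = 139.38

Directed edges: 135 total; 3 unmatched, e.g. (2.16,-2.46,3.04)→(3.75,-0.47,0.87) → open.

139.38 OPEN


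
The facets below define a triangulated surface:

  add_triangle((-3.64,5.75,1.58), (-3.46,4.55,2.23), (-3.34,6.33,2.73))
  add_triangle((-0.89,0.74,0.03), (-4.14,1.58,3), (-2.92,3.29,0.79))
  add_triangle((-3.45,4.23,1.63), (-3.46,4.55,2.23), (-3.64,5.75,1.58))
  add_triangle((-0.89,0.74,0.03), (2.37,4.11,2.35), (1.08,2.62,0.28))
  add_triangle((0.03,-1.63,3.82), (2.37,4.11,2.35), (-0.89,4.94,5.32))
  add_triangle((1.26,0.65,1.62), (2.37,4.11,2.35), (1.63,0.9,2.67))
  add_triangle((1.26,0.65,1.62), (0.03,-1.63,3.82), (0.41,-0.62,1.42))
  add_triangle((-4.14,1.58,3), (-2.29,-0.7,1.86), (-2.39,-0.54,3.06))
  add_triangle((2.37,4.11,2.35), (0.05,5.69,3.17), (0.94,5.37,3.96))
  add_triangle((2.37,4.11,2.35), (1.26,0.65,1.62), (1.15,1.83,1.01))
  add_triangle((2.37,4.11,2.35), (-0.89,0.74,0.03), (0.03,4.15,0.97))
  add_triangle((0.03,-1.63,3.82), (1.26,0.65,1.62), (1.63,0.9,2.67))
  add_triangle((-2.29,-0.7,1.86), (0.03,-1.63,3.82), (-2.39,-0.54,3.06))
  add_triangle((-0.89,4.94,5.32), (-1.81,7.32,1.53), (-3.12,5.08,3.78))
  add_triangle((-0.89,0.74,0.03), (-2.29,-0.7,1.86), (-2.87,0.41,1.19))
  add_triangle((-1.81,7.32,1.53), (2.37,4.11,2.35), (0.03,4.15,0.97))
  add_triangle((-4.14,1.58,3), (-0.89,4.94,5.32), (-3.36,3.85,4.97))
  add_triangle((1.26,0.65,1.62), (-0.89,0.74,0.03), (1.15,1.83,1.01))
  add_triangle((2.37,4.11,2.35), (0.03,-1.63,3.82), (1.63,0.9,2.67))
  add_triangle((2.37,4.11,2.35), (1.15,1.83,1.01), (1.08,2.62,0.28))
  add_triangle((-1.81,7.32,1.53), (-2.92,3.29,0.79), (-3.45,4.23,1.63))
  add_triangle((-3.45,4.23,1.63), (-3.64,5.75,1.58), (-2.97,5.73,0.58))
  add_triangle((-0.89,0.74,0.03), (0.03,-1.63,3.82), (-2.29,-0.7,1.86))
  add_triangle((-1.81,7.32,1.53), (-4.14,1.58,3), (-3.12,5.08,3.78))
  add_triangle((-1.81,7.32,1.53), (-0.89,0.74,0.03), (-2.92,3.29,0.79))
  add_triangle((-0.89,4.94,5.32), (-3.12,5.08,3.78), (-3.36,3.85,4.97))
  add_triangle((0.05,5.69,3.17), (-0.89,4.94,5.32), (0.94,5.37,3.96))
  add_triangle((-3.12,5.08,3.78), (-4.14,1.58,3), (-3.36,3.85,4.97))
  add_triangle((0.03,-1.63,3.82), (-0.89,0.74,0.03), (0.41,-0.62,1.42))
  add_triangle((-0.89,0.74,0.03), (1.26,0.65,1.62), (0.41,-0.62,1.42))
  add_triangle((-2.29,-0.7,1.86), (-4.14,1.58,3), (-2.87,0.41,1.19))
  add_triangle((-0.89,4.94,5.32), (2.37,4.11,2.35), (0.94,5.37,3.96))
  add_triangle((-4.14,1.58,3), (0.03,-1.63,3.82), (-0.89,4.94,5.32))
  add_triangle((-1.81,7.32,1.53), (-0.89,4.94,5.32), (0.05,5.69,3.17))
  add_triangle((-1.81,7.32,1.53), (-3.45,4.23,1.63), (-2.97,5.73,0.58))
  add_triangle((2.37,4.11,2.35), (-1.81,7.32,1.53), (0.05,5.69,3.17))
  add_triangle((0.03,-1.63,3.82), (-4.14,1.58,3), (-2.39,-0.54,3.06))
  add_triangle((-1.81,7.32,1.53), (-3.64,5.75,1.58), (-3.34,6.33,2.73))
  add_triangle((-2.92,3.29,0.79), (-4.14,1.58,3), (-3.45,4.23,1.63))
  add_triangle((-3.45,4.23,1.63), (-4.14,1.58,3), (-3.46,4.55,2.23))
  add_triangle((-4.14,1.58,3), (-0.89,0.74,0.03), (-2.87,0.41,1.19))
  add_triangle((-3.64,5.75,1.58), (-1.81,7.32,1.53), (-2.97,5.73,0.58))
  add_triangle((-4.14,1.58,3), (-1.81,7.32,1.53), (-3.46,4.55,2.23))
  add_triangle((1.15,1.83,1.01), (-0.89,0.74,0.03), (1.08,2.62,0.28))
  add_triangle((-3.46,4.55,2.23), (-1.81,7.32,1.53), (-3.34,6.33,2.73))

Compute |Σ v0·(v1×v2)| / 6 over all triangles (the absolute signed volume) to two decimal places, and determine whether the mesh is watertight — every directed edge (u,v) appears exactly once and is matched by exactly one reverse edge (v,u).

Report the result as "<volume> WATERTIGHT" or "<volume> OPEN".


Per-triangle v0·(v1×v2)/6:
  t1: +1.1767
  t2: +0.5568
  t3: +0.4653
  t4: +0.9826
  t5: +13.8276
  t6: +0.3569
  t7: +0.3518
  t8: +1.2414
  t9: +2.0921
  t10: +0.1031
  t11: -0.6290
  t12: +0.2454
  t13: +0.9795
  t14: +10.8487
  t15: -0.1003
  t16: +1.4973
  t17: +0.2355
  t18: -0.4230
  t19: +2.1845
  t20: +0.0898
  t21: +1.6167
  t22: +0.4414
  t23: -1.0515
  t24: +6.3626
  t25: +0.4087
  t26: +5.2073
  t27: +3.0312
  t28: +4.1121
  t29: -0.1832
  t30: -0.4299
  t31: +1.0611
  t32: +1.4082
  t33: +17.4157
  t34: +6.8198
  t35: -3.2249
  t36: +5.5326
  t37: +2.3661
  t38: +2.9886
  t39: +1.3594
  t40: +1.3814
  t41: +0.5365
  t42: +2.3881
  t43: +1.7549
  t44: -0.4165
  t45: -1.2385
Σ = +95.7305 → |volume| = 95.73

Directed edges: 135 total; 3 unmatched, e.g. (-0.89,0.74,0.03)→(0.03,4.15,0.97) → open.

95.73 OPEN


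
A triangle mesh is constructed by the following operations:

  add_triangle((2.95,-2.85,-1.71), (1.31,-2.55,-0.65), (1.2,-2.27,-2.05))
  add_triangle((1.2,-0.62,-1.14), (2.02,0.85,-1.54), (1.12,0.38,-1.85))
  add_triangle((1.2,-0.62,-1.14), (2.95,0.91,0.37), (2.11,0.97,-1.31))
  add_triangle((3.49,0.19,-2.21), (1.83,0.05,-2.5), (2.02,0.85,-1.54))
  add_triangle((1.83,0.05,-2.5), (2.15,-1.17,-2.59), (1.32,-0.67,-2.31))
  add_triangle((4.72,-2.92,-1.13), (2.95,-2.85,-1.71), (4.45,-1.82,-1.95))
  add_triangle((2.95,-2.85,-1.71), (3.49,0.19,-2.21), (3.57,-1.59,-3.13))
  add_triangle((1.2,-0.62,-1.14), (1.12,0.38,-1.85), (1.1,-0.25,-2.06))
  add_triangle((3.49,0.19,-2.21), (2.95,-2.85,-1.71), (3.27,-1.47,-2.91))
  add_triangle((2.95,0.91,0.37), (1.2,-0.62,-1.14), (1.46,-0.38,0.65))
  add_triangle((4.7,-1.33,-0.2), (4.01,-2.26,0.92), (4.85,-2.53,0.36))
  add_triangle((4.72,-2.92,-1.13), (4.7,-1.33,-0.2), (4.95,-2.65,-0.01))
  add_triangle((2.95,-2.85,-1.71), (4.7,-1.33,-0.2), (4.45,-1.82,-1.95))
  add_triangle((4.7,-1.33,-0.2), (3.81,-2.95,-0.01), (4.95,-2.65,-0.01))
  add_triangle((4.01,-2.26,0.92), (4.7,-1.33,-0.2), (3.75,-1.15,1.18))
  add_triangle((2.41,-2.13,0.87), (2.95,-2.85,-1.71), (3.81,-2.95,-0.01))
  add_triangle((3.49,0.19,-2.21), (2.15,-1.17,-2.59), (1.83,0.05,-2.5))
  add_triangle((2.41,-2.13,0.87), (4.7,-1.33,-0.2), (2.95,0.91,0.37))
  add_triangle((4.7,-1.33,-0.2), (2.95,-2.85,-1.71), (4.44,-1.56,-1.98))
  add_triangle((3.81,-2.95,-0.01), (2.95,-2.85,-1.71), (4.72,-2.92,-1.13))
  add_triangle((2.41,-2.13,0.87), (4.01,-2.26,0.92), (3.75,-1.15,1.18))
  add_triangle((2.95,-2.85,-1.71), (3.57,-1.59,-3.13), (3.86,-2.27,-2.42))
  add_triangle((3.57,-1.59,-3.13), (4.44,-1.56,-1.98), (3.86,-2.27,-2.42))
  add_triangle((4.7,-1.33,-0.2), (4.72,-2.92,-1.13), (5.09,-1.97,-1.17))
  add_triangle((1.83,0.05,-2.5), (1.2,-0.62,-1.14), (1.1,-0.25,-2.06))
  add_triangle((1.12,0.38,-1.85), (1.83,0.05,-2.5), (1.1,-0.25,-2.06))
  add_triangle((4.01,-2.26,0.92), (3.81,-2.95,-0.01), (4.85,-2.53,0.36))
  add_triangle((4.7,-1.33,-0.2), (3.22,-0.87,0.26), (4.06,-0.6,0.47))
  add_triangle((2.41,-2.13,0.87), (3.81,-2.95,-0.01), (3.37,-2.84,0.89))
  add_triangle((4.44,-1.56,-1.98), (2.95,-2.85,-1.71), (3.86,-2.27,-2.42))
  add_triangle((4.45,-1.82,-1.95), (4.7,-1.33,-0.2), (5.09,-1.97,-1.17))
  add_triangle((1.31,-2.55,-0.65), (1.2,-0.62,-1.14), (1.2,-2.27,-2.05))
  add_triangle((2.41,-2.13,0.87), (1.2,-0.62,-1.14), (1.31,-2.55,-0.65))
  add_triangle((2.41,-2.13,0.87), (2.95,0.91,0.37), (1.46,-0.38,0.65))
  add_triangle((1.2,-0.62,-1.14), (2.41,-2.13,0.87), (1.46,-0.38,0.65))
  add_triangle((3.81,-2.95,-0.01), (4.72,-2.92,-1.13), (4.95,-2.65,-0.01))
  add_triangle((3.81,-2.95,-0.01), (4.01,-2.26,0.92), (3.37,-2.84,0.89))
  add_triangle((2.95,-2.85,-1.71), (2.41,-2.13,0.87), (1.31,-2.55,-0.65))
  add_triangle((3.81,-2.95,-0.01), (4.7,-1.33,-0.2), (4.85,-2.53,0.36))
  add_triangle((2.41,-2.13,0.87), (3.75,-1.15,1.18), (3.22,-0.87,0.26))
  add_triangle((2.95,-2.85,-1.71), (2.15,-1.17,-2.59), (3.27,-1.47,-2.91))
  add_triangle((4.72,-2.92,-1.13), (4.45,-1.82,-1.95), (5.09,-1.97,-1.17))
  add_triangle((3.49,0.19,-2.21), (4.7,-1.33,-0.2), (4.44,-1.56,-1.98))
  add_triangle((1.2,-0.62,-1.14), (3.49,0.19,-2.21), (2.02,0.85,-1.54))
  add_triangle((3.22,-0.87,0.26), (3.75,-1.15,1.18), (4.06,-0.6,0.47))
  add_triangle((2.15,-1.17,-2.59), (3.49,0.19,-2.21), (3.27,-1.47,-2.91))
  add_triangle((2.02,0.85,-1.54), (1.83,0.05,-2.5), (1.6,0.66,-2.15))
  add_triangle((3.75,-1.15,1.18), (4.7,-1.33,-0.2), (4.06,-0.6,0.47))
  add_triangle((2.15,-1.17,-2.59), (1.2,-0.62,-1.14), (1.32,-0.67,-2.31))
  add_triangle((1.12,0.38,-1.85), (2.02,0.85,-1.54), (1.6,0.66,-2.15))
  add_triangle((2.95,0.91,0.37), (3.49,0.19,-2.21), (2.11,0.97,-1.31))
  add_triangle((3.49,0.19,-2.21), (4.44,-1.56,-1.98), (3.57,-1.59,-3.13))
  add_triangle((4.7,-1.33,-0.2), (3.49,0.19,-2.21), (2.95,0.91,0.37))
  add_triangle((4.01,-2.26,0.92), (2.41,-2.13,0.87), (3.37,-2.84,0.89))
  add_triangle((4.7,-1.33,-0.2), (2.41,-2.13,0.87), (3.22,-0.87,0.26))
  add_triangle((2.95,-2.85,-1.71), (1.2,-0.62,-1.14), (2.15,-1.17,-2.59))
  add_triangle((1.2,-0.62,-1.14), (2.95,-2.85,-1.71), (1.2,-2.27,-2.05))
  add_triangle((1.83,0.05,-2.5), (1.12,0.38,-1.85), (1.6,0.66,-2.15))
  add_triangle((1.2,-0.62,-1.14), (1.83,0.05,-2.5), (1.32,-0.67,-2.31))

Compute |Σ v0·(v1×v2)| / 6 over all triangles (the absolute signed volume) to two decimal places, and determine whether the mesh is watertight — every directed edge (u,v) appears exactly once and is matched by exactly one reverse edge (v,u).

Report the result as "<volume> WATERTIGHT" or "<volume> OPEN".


Per-triangle v0·(v1×v2)/6:
  t1: +0.9150
  t2: -0.3704
  t3: -0.9691
  t4: +0.5848
  t5: +0.2647
  t6: +1.4500
  t7: -1.6864
  t8: -0.1446
  t9: +1.6213
  t10: -0.7542
  t11: +0.4897
  t12: +1.1583
  t13: -2.0833
  t14: -0.1453
  t15: +1.1049
  t16: +0.6002
  t17: +0.9686
  t18: +1.8913
  t19: +2.4506
  t20: +1.1956
  t21: +0.3690
  t22: +0.5941
  t23: +0.8664
  t24: +0.7977
  t25: +0.1536
  t26: +0.0867
  t27: +0.5240
  t28: -0.1500
  t29: +0.0223
  t30: +0.6709
  t31: +0.3117
  t32: -0.5371
  t33: -1.0784
  t34: +0.4278
  t35: -0.5970
  t36: +0.8407
  t37: +0.6185
  t38: +1.4423
  t39: +0.6925
  t40: -0.6466
  t41: +0.6635
  t42: +0.8561
  t43: +2.1424
  t44: -0.2676
  t45: -0.2444
  t46: +0.5493
  t47: +0.2206
  t48: +0.6207
  t49: -0.0138
  t50: -0.0241
  t51: +1.1018
  t52: +1.7742
  t53: +3.2746
  t54: +0.1391
  t55: -0.4817
  t56: -0.1581
  t57: +0.6018
  t58: +0.0640
  t59: -0.2084
Σ = +24.5608 → |volume| = 24.56

Directed edges: 177 total; 3 unmatched, e.g. (2.11,0.97,-1.31)→(1.2,-0.62,-1.14) → open.

24.56 OPEN
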